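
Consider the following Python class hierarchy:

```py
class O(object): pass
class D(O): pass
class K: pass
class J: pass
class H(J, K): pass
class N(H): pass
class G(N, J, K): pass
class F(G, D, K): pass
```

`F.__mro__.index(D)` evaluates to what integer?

5

L[F] = F + merge(L[G], L[D], L[K], [G D K])
  take G:  [G N H J K object] + [D O object] + [K object] + [G D K]
  take N:  [N H J K object] + [D O object] + [K object] + [D K]
  take H:  [H J K object] + [D O object] + [K object] + [D K]
  take J:  [J K object] + [D O object] + [K object] + [D K]
  take D:  [K object] + [D O object] + [K object] + [D K]
  take K:  [K object] + [O object] + [K object] + [K]
  take O:  [object] + [O object] + [object]
  take object:  [object] + [object] + [object]
MRO: F G N H J D K O object
D sits at index 5.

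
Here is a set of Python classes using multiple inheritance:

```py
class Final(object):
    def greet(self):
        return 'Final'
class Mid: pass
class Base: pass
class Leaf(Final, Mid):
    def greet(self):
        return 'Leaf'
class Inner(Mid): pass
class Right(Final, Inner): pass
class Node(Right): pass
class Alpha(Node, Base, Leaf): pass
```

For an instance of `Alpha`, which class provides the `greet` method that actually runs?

L[Alpha] = Alpha + merge(L[Node], L[Base], L[Leaf], [Node Base Leaf])
  take Node:  [Node Right Final Inner Mid object] + [Base object] + [Leaf Final Mid object] + [Node Base Leaf]
  take Right:  [Right Final Inner Mid object] + [Base object] + [Leaf Final Mid object] + [Base Leaf]
  take Base:  [Final Inner Mid object] + [Base object] + [Leaf Final Mid object] + [Base Leaf]
  take Leaf:  [Final Inner Mid object] + [object] + [Leaf Final Mid object] + [Leaf]
  take Final:  [Final Inner Mid object] + [object] + [Final Mid object]
  take Inner:  [Inner Mid object] + [object] + [Mid object]
  take Mid:  [Mid object] + [object] + [Mid object]
  take object:  [object] + [object] + [object]
MRO: Alpha Node Right Base Leaf Final Inner Mid object
greet is defined in: Final, Leaf. First along the MRO is Leaf.

Leaf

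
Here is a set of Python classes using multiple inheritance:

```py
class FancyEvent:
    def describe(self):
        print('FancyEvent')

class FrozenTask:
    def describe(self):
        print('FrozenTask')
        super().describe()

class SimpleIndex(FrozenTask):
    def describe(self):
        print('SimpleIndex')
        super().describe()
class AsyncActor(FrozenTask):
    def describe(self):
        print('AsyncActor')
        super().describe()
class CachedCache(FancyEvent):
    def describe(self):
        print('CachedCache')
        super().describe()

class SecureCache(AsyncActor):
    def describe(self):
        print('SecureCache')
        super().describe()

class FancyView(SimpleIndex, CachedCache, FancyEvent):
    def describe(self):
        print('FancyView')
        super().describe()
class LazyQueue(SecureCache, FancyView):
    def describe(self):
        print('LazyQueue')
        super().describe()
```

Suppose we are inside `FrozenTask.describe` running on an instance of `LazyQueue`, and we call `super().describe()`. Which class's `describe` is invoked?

L[LazyQueue] = LazyQueue + merge(L[SecureCache], L[FancyView], [SecureCache FancyView])
  take SecureCache:  [SecureCache AsyncActor FrozenTask object] + [FancyView SimpleIndex FrozenTask CachedCache FancyEvent object] + [SecureCache FancyView]
  take AsyncActor:  [AsyncActor FrozenTask object] + [FancyView SimpleIndex FrozenTask CachedCache FancyEvent object] + [FancyView]
  take FancyView:  [FrozenTask object] + [FancyView SimpleIndex FrozenTask CachedCache FancyEvent object] + [FancyView]
  take SimpleIndex:  [FrozenTask object] + [SimpleIndex FrozenTask CachedCache FancyEvent object]
  take FrozenTask:  [FrozenTask object] + [FrozenTask CachedCache FancyEvent object]
  take CachedCache:  [object] + [CachedCache FancyEvent object]
  take FancyEvent:  [object] + [FancyEvent object]
  take object:  [object] + [object]
MRO: LazyQueue SecureCache AsyncActor FancyView SimpleIndex FrozenTask CachedCache FancyEvent object
super() in FrozenTask.describe on a LazyQueue instance goes to the class after FrozenTask in LazyQueue's MRO: CachedCache.

CachedCache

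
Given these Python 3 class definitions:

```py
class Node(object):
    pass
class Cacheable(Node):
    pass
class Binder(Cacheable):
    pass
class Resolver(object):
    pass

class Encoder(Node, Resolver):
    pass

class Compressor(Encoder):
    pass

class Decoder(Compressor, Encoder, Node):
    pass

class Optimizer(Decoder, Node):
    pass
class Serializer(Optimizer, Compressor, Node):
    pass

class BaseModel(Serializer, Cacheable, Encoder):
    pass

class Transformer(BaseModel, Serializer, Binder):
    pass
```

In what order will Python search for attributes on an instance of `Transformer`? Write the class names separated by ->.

L[Transformer] = Transformer + merge(L[BaseModel], L[Serializer], L[Binder], [BaseModel Serializer Binder])
  take BaseModel:  [BaseModel Serializer Optimizer Decoder Compressor Cacheable Encoder Node Resolver object] + [Serializer Optimizer Decoder Compressor Encoder Node Resolver object] + [Binder Cacheable Node object] + [BaseModel Serializer Binder]
  take Serializer:  [Serializer Optimizer Decoder Compressor Cacheable Encoder Node Resolver object] + [Serializer Optimizer Decoder Compressor Encoder Node Resolver object] + [Binder Cacheable Node object] + [Serializer Binder]
  take Optimizer:  [Optimizer Decoder Compressor Cacheable Encoder Node Resolver object] + [Optimizer Decoder Compressor Encoder Node Resolver object] + [Binder Cacheable Node object] + [Binder]
  take Decoder:  [Decoder Compressor Cacheable Encoder Node Resolver object] + [Decoder Compressor Encoder Node Resolver object] + [Binder Cacheable Node object] + [Binder]
  take Compressor:  [Compressor Cacheable Encoder Node Resolver object] + [Compressor Encoder Node Resolver object] + [Binder Cacheable Node object] + [Binder]
  take Binder:  [Cacheable Encoder Node Resolver object] + [Encoder Node Resolver object] + [Binder Cacheable Node object] + [Binder]
  take Cacheable:  [Cacheable Encoder Node Resolver object] + [Encoder Node Resolver object] + [Cacheable Node object]
  take Encoder:  [Encoder Node Resolver object] + [Encoder Node Resolver object] + [Node object]
  take Node:  [Node Resolver object] + [Node Resolver object] + [Node object]
  take Resolver:  [Resolver object] + [Resolver object] + [object]
  take object:  [object] + [object] + [object]

Transformer -> BaseModel -> Serializer -> Optimizer -> Decoder -> Compressor -> Binder -> Cacheable -> Encoder -> Node -> Resolver -> object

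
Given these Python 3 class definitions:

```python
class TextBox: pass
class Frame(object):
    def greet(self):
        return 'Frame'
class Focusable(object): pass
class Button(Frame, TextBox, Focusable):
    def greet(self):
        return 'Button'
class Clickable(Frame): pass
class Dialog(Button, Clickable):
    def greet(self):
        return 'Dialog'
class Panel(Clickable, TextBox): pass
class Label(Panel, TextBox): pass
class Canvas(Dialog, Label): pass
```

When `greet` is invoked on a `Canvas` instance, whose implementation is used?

L[Canvas] = Canvas + merge(L[Dialog], L[Label], [Dialog Label])
  take Dialog:  [Dialog Button Clickable Frame TextBox Focusable object] + [Label Panel Clickable Frame TextBox object] + [Dialog Label]
  take Button:  [Button Clickable Frame TextBox Focusable object] + [Label Panel Clickable Frame TextBox object] + [Label]
  take Label:  [Clickable Frame TextBox Focusable object] + [Label Panel Clickable Frame TextBox object] + [Label]
  take Panel:  [Clickable Frame TextBox Focusable object] + [Panel Clickable Frame TextBox object]
  take Clickable:  [Clickable Frame TextBox Focusable object] + [Clickable Frame TextBox object]
  take Frame:  [Frame TextBox Focusable object] + [Frame TextBox object]
  take TextBox:  [TextBox Focusable object] + [TextBox object]
  take Focusable:  [Focusable object] + [object]
  take object:  [object] + [object]
MRO: Canvas Dialog Button Label Panel Clickable Frame TextBox Focusable object
greet is defined in: Button, Dialog, Frame. First along the MRO is Dialog.

Dialog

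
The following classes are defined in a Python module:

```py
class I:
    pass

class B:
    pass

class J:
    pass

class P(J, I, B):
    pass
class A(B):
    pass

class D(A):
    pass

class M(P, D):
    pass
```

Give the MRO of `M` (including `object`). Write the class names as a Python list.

[M, P, J, I, D, A, B, object]

L[M] = M + merge(L[P], L[D], [P D])
  take P:  [P J I B object] + [D A B object] + [P D]
  take J:  [J I B object] + [D A B object] + [D]
  take I:  [I B object] + [D A B object] + [D]
  take D:  [B object] + [D A B object] + [D]
  take A:  [B object] + [A B object]
  take B:  [B object] + [B object]
  take object:  [object] + [object]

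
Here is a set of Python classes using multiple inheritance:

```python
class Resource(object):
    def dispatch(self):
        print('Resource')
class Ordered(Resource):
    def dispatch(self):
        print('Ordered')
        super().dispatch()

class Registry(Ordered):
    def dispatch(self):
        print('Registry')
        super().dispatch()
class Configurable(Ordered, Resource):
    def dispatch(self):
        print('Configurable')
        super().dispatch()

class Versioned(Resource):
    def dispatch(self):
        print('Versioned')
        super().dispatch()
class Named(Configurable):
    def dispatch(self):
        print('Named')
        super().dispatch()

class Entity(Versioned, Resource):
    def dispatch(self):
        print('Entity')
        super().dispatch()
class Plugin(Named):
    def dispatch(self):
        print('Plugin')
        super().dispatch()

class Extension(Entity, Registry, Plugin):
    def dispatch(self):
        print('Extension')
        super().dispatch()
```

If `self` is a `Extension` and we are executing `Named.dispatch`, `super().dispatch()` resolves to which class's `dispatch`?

Configurable

L[Extension] = Extension + merge(L[Entity], L[Registry], L[Plugin], [Entity Registry Plugin])
  take Entity:  [Entity Versioned Resource object] + [Registry Ordered Resource object] + [Plugin Named Configurable Ordered Resource object] + [Entity Registry Plugin]
  take Versioned:  [Versioned Resource object] + [Registry Ordered Resource object] + [Plugin Named Configurable Ordered Resource object] + [Registry Plugin]
  take Registry:  [Resource object] + [Registry Ordered Resource object] + [Plugin Named Configurable Ordered Resource object] + [Registry Plugin]
  take Plugin:  [Resource object] + [Ordered Resource object] + [Plugin Named Configurable Ordered Resource object] + [Plugin]
  take Named:  [Resource object] + [Ordered Resource object] + [Named Configurable Ordered Resource object]
  take Configurable:  [Resource object] + [Ordered Resource object] + [Configurable Ordered Resource object]
  take Ordered:  [Resource object] + [Ordered Resource object] + [Ordered Resource object]
  take Resource:  [Resource object] + [Resource object] + [Resource object]
  take object:  [object] + [object] + [object]
MRO: Extension Entity Versioned Registry Plugin Named Configurable Ordered Resource object
super() in Named.dispatch on a Extension instance goes to the class after Named in Extension's MRO: Configurable.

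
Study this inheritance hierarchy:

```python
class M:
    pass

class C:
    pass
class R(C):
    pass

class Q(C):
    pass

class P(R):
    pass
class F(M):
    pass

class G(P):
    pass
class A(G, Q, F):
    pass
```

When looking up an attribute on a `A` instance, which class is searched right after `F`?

L[A] = A + merge(L[G], L[Q], L[F], [G Q F])
  take G:  [G P R C object] + [Q C object] + [F M object] + [G Q F]
  take P:  [P R C object] + [Q C object] + [F M object] + [Q F]
  take R:  [R C object] + [Q C object] + [F M object] + [Q F]
  take Q:  [C object] + [Q C object] + [F M object] + [Q F]
  take C:  [C object] + [C object] + [F M object] + [F]
  take F:  [object] + [object] + [F M object] + [F]
  take M:  [object] + [object] + [M object]
  take object:  [object] + [object] + [object]
MRO: A G P R Q C F M object
F is at position 6; next is M.

M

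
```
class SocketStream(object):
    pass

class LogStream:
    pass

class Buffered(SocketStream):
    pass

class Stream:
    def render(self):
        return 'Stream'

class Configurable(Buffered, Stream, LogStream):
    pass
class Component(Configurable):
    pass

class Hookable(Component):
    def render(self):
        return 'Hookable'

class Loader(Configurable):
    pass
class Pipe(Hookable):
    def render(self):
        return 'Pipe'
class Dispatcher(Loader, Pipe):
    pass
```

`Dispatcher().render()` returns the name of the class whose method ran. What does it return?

L[Dispatcher] = Dispatcher + merge(L[Loader], L[Pipe], [Loader Pipe])
  take Loader:  [Loader Configurable Buffered SocketStream Stream LogStream object] + [Pipe Hookable Component Configurable Buffered SocketStream Stream LogStream object] + [Loader Pipe]
  take Pipe:  [Configurable Buffered SocketStream Stream LogStream object] + [Pipe Hookable Component Configurable Buffered SocketStream Stream LogStream object] + [Pipe]
  take Hookable:  [Configurable Buffered SocketStream Stream LogStream object] + [Hookable Component Configurable Buffered SocketStream Stream LogStream object]
  take Component:  [Configurable Buffered SocketStream Stream LogStream object] + [Component Configurable Buffered SocketStream Stream LogStream object]
  take Configurable:  [Configurable Buffered SocketStream Stream LogStream object] + [Configurable Buffered SocketStream Stream LogStream object]
  take Buffered:  [Buffered SocketStream Stream LogStream object] + [Buffered SocketStream Stream LogStream object]
  take SocketStream:  [SocketStream Stream LogStream object] + [SocketStream Stream LogStream object]
  take Stream:  [Stream LogStream object] + [Stream LogStream object]
  take LogStream:  [LogStream object] + [LogStream object]
  take object:  [object] + [object]
MRO: Dispatcher Loader Pipe Hookable Component Configurable Buffered SocketStream Stream LogStream object
render is defined in: Hookable, Pipe, Stream. First along the MRO is Pipe.

Pipe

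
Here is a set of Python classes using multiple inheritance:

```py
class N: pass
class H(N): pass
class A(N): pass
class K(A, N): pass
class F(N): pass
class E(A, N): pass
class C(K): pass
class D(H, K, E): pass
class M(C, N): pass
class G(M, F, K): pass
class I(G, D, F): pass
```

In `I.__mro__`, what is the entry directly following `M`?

C

L[I] = I + merge(L[G], L[D], L[F], [G D F])
  take G:  [G M C F K A N object] + [D H K E A N object] + [F N object] + [G D F]
  take M:  [M C F K A N object] + [D H K E A N object] + [F N object] + [D F]
  take C:  [C F K A N object] + [D H K E A N object] + [F N object] + [D F]
  take D:  [F K A N object] + [D H K E A N object] + [F N object] + [D F]
  take F:  [F K A N object] + [H K E A N object] + [F N object] + [F]
  take H:  [K A N object] + [H K E A N object] + [N object]
  take K:  [K A N object] + [K E A N object] + [N object]
  take E:  [A N object] + [E A N object] + [N object]
  take A:  [A N object] + [A N object] + [N object]
  take N:  [N object] + [N object] + [N object]
  take object:  [object] + [object] + [object]
MRO: I G M C D F H K E A N object
M is at position 2; next is C.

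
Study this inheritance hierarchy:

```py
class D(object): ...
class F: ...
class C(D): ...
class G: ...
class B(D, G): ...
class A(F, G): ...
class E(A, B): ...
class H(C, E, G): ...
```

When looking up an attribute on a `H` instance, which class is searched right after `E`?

A

L[H] = H + merge(L[C], L[E], L[G], [C E G])
  take C:  [C D object] + [E A F B D G object] + [G object] + [C E G]
  take E:  [D object] + [E A F B D G object] + [G object] + [E G]
  take A:  [D object] + [A F B D G object] + [G object] + [G]
  take F:  [D object] + [F B D G object] + [G object] + [G]
  take B:  [D object] + [B D G object] + [G object] + [G]
  take D:  [D object] + [D G object] + [G object] + [G]
  take G:  [object] + [G object] + [G object] + [G]
  take object:  [object] + [object] + [object]
MRO: H C E A F B D G object
E is at position 2; next is A.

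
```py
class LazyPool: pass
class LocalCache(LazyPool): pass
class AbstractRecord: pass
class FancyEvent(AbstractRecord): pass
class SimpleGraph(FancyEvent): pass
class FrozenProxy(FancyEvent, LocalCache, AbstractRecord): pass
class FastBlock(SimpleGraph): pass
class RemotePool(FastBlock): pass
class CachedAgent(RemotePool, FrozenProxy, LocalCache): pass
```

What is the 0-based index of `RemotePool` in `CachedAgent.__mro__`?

L[CachedAgent] = CachedAgent + merge(L[RemotePool], L[FrozenProxy], L[LocalCache], [RemotePool FrozenProxy LocalCache])
  take RemotePool:  [RemotePool FastBlock SimpleGraph FancyEvent AbstractRecord object] + [FrozenProxy FancyEvent LocalCache AbstractRecord LazyPool object] + [LocalCache LazyPool object] + [RemotePool FrozenProxy LocalCache]
  take FastBlock:  [FastBlock SimpleGraph FancyEvent AbstractRecord object] + [FrozenProxy FancyEvent LocalCache AbstractRecord LazyPool object] + [LocalCache LazyPool object] + [FrozenProxy LocalCache]
  take SimpleGraph:  [SimpleGraph FancyEvent AbstractRecord object] + [FrozenProxy FancyEvent LocalCache AbstractRecord LazyPool object] + [LocalCache LazyPool object] + [FrozenProxy LocalCache]
  take FrozenProxy:  [FancyEvent AbstractRecord object] + [FrozenProxy FancyEvent LocalCache AbstractRecord LazyPool object] + [LocalCache LazyPool object] + [FrozenProxy LocalCache]
  take FancyEvent:  [FancyEvent AbstractRecord object] + [FancyEvent LocalCache AbstractRecord LazyPool object] + [LocalCache LazyPool object] + [LocalCache]
  take LocalCache:  [AbstractRecord object] + [LocalCache AbstractRecord LazyPool object] + [LocalCache LazyPool object] + [LocalCache]
  take AbstractRecord:  [AbstractRecord object] + [AbstractRecord LazyPool object] + [LazyPool object]
  take LazyPool:  [object] + [LazyPool object] + [LazyPool object]
  take object:  [object] + [object] + [object]
MRO: CachedAgent RemotePool FastBlock SimpleGraph FrozenProxy FancyEvent LocalCache AbstractRecord LazyPool object
RemotePool sits at index 1.

1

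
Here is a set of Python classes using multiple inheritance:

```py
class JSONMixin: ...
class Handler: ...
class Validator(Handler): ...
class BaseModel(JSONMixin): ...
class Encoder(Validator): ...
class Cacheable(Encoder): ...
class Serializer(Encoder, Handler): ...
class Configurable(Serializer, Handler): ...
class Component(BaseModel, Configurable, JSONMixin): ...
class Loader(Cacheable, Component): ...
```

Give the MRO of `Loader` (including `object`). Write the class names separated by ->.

L[Loader] = Loader + merge(L[Cacheable], L[Component], [Cacheable Component])
  take Cacheable:  [Cacheable Encoder Validator Handler object] + [Component BaseModel Configurable JSONMixin Serializer Encoder Validator Handler object] + [Cacheable Component]
  take Component:  [Encoder Validator Handler object] + [Component BaseModel Configurable JSONMixin Serializer Encoder Validator Handler object] + [Component]
  take BaseModel:  [Encoder Validator Handler object] + [BaseModel Configurable JSONMixin Serializer Encoder Validator Handler object]
  take Configurable:  [Encoder Validator Handler object] + [Configurable JSONMixin Serializer Encoder Validator Handler object]
  take JSONMixin:  [Encoder Validator Handler object] + [JSONMixin Serializer Encoder Validator Handler object]
  take Serializer:  [Encoder Validator Handler object] + [Serializer Encoder Validator Handler object]
  take Encoder:  [Encoder Validator Handler object] + [Encoder Validator Handler object]
  take Validator:  [Validator Handler object] + [Validator Handler object]
  take Handler:  [Handler object] + [Handler object]
  take object:  [object] + [object]

Loader -> Cacheable -> Component -> BaseModel -> Configurable -> JSONMixin -> Serializer -> Encoder -> Validator -> Handler -> object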